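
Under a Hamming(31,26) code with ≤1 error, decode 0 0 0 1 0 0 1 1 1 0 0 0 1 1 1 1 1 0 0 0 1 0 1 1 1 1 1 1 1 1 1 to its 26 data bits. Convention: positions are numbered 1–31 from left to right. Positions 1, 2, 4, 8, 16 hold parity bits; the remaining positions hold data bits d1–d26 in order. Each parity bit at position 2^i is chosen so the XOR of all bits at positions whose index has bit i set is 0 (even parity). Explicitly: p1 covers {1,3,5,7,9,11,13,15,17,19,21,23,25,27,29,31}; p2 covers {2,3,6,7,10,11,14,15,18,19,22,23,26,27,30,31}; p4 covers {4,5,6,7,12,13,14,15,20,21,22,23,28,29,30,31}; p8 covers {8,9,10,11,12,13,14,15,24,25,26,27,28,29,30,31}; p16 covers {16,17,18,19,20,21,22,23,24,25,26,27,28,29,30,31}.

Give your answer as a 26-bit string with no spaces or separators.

s1 (pos 1,3,5,7,9,11,13,15,17,19,21,23,25,27,29,31): 0⊕0⊕0⊕1⊕1⊕0⊕1⊕1⊕1⊕0⊕1⊕1⊕1⊕1⊕1⊕1 = 1
s2 (pos 2,3,6,7,10,11,14,15,18,19,22,23,26,27,30,31): 0⊕0⊕0⊕1⊕0⊕0⊕1⊕1⊕0⊕0⊕0⊕1⊕1⊕1⊕1⊕1 = 0
s4 (pos 4,5,6,7,12,13,14,15,20,21,22,23,28,29,30,31): 1⊕0⊕0⊕1⊕0⊕1⊕1⊕1⊕0⊕1⊕0⊕1⊕1⊕1⊕1⊕1 = 1
s8 (pos 8,9,10,11,12,13,14,15,24,25,26,27,28,29,30,31): 1⊕1⊕0⊕0⊕0⊕1⊕1⊕1⊕1⊕1⊕1⊕1⊕1⊕1⊕1⊕1 = 1
s16 (pos 16,17,18,19,20,21,22,23,24,25,26,27,28,29,30,31): 1⊕1⊕0⊕0⊕0⊕1⊕0⊕1⊕1⊕1⊕1⊕1⊕1⊕1⊕1⊕1 = 0
Syndrome s16…s1 = 01101 → error at position 13.
Flip position 13: 0001001110001111100010111111111 → 0001001110000111100010111111111
Read data bits from positions 3,5,6,7,9,10,11,12,13,14,15,17,18,19,20,21,22,23,24,25,26,27,28,29,30,31: 00011000011100010111111111

00011000011100010111111111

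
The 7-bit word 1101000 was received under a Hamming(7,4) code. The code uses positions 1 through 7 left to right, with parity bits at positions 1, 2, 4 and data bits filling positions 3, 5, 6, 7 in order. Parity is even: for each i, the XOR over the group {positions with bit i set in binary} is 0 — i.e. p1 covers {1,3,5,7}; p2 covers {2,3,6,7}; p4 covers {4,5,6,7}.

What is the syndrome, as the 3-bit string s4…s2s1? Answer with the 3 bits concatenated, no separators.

s1 (pos 1,3,5,7): 1⊕0⊕0⊕0 = 1
s2 (pos 2,3,6,7): 1⊕0⊕0⊕0 = 1
s4 (pos 4,5,6,7): 1⊕0⊕0⊕0 = 1
Syndrome s4…s1 = 111 → error at position 7.

111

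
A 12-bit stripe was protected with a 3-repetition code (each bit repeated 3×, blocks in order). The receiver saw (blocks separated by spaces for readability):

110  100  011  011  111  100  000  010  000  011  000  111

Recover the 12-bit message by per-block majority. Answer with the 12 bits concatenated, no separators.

101110000101

Block 1 (110): 2 ones → 1
Block 2 (100): 1 one → 0
Block 3 (011): 2 ones → 1
Block 4 (011): 2 ones → 1
Block 5 (111): 3 ones → 1
Block 6 (100): 1 one → 0
Block 7 (000): 0 ones → 0
Block 8 (010): 1 one → 0
Block 9 (000): 0 ones → 0
Block 10 (011): 2 ones → 1
Block 11 (000): 0 ones → 0
Block 12 (111): 3 ones → 1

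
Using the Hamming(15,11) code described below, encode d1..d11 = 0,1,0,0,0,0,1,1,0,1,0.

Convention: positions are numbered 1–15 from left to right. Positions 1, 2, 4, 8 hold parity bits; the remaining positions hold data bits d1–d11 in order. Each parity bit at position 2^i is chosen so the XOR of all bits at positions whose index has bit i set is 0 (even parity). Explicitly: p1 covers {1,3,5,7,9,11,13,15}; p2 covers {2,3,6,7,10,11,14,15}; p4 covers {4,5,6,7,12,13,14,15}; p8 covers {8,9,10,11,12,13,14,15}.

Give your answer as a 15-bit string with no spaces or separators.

000110010011010

Place data at non-parity positions: p1 p2 0 p4 1 0 0 p8 0 0 1 1 0 1 0
p1 (pos 1,3,5,7,9,11,13,15): XOR of data positions = 0⊕1⊕0⊕0⊕1⊕0⊕0 = 0
p2 (pos 2,3,6,7,10,11,14,15): XOR of data positions = 0⊕0⊕0⊕0⊕1⊕1⊕0 = 0
p4 (pos 4,5,6,7,12,13,14,15): XOR of data positions = 1⊕0⊕0⊕1⊕0⊕1⊕0 = 1
p8 (pos 8,9,10,11,12,13,14,15): XOR of data positions = 0⊕0⊕1⊕1⊕0⊕1⊕0 = 1
Codeword: 000110010011010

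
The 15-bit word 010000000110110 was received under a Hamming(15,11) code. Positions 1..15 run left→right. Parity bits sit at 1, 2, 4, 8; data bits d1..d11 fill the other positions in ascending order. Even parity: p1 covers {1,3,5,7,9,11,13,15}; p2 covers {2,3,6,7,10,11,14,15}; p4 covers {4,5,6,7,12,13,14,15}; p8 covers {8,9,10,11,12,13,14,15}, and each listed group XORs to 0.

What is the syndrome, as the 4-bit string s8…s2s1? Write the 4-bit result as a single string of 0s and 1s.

s1 (pos 1,3,5,7,9,11,13,15): 0⊕0⊕0⊕0⊕0⊕1⊕1⊕0 = 0
s2 (pos 2,3,6,7,10,11,14,15): 1⊕0⊕0⊕0⊕1⊕1⊕1⊕0 = 0
s4 (pos 4,5,6,7,12,13,14,15): 0⊕0⊕0⊕0⊕0⊕1⊕1⊕0 = 0
s8 (pos 8,9,10,11,12,13,14,15): 0⊕0⊕1⊕1⊕0⊕1⊕1⊕0 = 0
Syndrome s8…s1 = 0000 → no error.

0000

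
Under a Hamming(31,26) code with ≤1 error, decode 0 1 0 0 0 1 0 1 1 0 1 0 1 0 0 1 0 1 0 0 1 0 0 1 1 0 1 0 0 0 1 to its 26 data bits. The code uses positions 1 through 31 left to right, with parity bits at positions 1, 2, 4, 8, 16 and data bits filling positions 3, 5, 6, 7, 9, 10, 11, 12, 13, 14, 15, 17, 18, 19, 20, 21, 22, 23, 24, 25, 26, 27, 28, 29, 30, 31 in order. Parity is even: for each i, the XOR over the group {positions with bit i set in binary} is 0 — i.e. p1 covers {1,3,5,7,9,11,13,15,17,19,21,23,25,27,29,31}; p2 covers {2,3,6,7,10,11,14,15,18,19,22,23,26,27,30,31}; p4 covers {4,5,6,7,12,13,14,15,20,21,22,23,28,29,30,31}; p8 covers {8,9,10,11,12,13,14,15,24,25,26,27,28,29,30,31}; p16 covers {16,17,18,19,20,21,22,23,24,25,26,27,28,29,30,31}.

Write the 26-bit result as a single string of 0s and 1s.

s1 (pos 1,3,5,7,9,11,13,15,17,19,21,23,25,27,29,31): 0⊕0⊕0⊕0⊕1⊕1⊕1⊕0⊕0⊕0⊕1⊕0⊕1⊕1⊕0⊕1 = 1
s2 (pos 2,3,6,7,10,11,14,15,18,19,22,23,26,27,30,31): 1⊕0⊕1⊕0⊕0⊕1⊕0⊕0⊕1⊕0⊕0⊕0⊕0⊕1⊕0⊕1 = 0
s4 (pos 4,5,6,7,12,13,14,15,20,21,22,23,28,29,30,31): 0⊕0⊕1⊕0⊕0⊕1⊕0⊕0⊕0⊕1⊕0⊕0⊕0⊕0⊕0⊕1 = 0
s8 (pos 8,9,10,11,12,13,14,15,24,25,26,27,28,29,30,31): 1⊕1⊕0⊕1⊕0⊕1⊕0⊕0⊕1⊕1⊕0⊕1⊕0⊕0⊕0⊕1 = 0
s16 (pos 16,17,18,19,20,21,22,23,24,25,26,27,28,29,30,31): 1⊕0⊕1⊕0⊕0⊕1⊕0⊕0⊕1⊕1⊕0⊕1⊕0⊕0⊕0⊕1 = 1
Syndrome s16…s1 = 10001 → error at position 17.
Flip position 17: 0100010110101001010010011010001 → 0100010110101001110010011010001
Read data bits from positions 3,5,6,7,9,10,11,12,13,14,15,17,18,19,20,21,22,23,24,25,26,27,28,29,30,31: 00101010100110010011010001

00101010100110010011010001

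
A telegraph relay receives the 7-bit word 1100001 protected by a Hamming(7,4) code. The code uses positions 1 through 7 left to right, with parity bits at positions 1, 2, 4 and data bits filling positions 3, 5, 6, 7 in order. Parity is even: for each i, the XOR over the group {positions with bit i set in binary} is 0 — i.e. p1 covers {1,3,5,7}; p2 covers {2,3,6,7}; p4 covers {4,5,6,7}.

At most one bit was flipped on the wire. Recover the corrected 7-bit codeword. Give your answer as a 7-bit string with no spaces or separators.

s1 (pos 1,3,5,7): 1⊕0⊕0⊕1 = 0
s2 (pos 2,3,6,7): 1⊕0⊕0⊕1 = 0
s4 (pos 4,5,6,7): 0⊕0⊕0⊕1 = 1
Syndrome s4…s1 = 100 → error at position 4.
Flip position 4: 1100001 → 1101001

1101001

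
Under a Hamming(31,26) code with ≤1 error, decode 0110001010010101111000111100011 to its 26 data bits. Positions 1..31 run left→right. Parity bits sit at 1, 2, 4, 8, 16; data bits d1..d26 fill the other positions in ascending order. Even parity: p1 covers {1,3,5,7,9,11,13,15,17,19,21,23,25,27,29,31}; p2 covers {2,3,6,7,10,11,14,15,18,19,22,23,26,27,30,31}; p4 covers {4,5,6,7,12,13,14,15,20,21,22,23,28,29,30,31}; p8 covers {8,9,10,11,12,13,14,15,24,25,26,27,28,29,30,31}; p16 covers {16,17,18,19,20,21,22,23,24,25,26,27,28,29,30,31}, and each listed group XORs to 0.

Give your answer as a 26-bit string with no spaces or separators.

10011001010111000111100011

s1 (pos 1,3,5,7,9,11,13,15,17,19,21,23,25,27,29,31): 0⊕1⊕0⊕1⊕1⊕0⊕0⊕0⊕1⊕1⊕0⊕1⊕1⊕0⊕0⊕1 = 0
s2 (pos 2,3,6,7,10,11,14,15,18,19,22,23,26,27,30,31): 1⊕1⊕0⊕1⊕0⊕0⊕1⊕0⊕1⊕1⊕0⊕1⊕1⊕0⊕1⊕1 = 0
s4 (pos 4,5,6,7,12,13,14,15,20,21,22,23,28,29,30,31): 0⊕0⊕0⊕1⊕1⊕0⊕1⊕0⊕0⊕0⊕0⊕1⊕0⊕0⊕1⊕1 = 0
s8 (pos 8,9,10,11,12,13,14,15,24,25,26,27,28,29,30,31): 0⊕1⊕0⊕0⊕1⊕0⊕1⊕0⊕1⊕1⊕1⊕0⊕0⊕0⊕1⊕1 = 0
s16 (pos 16,17,18,19,20,21,22,23,24,25,26,27,28,29,30,31): 1⊕1⊕1⊕1⊕0⊕0⊕0⊕1⊕1⊕1⊕1⊕0⊕0⊕0⊕1⊕1 = 0
Syndrome s16…s1 = 00000 → no error.
Read data bits from positions 3,5,6,7,9,10,11,12,13,14,15,17,18,19,20,21,22,23,24,25,26,27,28,29,30,31: 10011001010111000111100011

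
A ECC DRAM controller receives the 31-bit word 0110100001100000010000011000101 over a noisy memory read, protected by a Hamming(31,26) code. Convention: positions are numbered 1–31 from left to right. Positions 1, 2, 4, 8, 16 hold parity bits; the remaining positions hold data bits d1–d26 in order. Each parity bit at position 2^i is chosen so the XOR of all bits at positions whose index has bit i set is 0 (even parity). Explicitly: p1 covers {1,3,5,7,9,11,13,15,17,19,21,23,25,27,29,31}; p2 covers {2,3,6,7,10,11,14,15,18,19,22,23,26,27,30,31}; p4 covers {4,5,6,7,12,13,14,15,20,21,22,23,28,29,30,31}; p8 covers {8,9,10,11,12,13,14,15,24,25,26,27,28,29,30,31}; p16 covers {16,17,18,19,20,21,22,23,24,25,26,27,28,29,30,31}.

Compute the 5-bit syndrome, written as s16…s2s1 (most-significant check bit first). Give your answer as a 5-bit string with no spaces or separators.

10100

s1 (pos 1,3,5,7,9,11,13,15,17,19,21,23,25,27,29,31): 0⊕1⊕1⊕0⊕0⊕1⊕0⊕0⊕0⊕0⊕0⊕0⊕1⊕0⊕1⊕1 = 0
s2 (pos 2,3,6,7,10,11,14,15,18,19,22,23,26,27,30,31): 1⊕1⊕0⊕0⊕1⊕1⊕0⊕0⊕1⊕0⊕0⊕0⊕0⊕0⊕0⊕1 = 0
s4 (pos 4,5,6,7,12,13,14,15,20,21,22,23,28,29,30,31): 0⊕1⊕0⊕0⊕0⊕0⊕0⊕0⊕0⊕0⊕0⊕0⊕0⊕1⊕0⊕1 = 1
s8 (pos 8,9,10,11,12,13,14,15,24,25,26,27,28,29,30,31): 0⊕0⊕1⊕1⊕0⊕0⊕0⊕0⊕1⊕1⊕0⊕0⊕0⊕1⊕0⊕1 = 0
s16 (pos 16,17,18,19,20,21,22,23,24,25,26,27,28,29,30,31): 0⊕0⊕1⊕0⊕0⊕0⊕0⊕0⊕1⊕1⊕0⊕0⊕0⊕1⊕0⊕1 = 1
Syndrome s16…s1 = 10100 → error at position 20.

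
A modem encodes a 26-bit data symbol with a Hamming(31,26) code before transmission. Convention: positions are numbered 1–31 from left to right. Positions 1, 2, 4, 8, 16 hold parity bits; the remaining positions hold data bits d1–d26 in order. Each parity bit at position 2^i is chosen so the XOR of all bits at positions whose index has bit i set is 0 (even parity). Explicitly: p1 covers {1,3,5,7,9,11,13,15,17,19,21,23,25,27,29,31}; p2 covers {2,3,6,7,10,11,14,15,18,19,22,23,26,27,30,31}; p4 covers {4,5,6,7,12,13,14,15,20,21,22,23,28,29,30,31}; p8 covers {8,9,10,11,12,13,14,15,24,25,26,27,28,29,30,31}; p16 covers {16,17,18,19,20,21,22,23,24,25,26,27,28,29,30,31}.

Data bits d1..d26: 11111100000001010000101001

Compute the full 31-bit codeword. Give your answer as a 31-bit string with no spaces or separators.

Place data at non-parity positions: p1 p2 1 p4 1 1 1 p8 1 1 0 0 0 0 0 p16 0 0 1 0 1 0 0 0 0 1 0 1 0 0 1
p1 (pos 1,3,5,7,9,11,13,15,17,19,21,23,25,27,29,31): XOR of data positions = 1⊕1⊕1⊕1⊕0⊕0⊕0⊕0⊕1⊕1⊕0⊕0⊕0⊕0⊕1 = 1
p2 (pos 2,3,6,7,10,11,14,15,18,19,22,23,26,27,30,31): XOR of data positions = 1⊕1⊕1⊕1⊕0⊕0⊕0⊕0⊕1⊕0⊕0⊕1⊕0⊕0⊕1 = 1
p4 (pos 4,5,6,7,12,13,14,15,20,21,22,23,28,29,30,31): XOR of data positions = 1⊕1⊕1⊕0⊕0⊕0⊕0⊕0⊕1⊕0⊕0⊕1⊕0⊕0⊕1 = 0
p8 (pos 8,9,10,11,12,13,14,15,24,25,26,27,28,29,30,31): XOR of data positions = 1⊕1⊕0⊕0⊕0⊕0⊕0⊕0⊕0⊕1⊕0⊕1⊕0⊕0⊕1 = 1
p16 (pos 16,17,18,19,20,21,22,23,24,25,26,27,28,29,30,31): XOR of data positions = 0⊕0⊕1⊕0⊕1⊕0⊕0⊕0⊕0⊕1⊕0⊕1⊕0⊕0⊕1 = 1
Codeword: 1110111111000001001010000101001

1110111111000001001010000101001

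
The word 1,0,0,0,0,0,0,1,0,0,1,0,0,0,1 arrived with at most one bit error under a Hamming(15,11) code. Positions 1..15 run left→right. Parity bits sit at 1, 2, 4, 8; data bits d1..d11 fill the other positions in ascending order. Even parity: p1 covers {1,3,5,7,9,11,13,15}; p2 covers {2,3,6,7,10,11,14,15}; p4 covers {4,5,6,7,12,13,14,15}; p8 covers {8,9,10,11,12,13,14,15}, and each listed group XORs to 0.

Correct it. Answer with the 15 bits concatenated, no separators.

s1 (pos 1,3,5,7,9,11,13,15): 1⊕0⊕0⊕0⊕0⊕1⊕0⊕1 = 1
s2 (pos 2,3,6,7,10,11,14,15): 0⊕0⊕0⊕0⊕0⊕1⊕0⊕1 = 0
s4 (pos 4,5,6,7,12,13,14,15): 0⊕0⊕0⊕0⊕0⊕0⊕0⊕1 = 1
s8 (pos 8,9,10,11,12,13,14,15): 1⊕0⊕0⊕1⊕0⊕0⊕0⊕1 = 1
Syndrome s8…s1 = 1101 → error at position 13.
Flip position 13: 100000010010001 → 100000010010101

100000010010101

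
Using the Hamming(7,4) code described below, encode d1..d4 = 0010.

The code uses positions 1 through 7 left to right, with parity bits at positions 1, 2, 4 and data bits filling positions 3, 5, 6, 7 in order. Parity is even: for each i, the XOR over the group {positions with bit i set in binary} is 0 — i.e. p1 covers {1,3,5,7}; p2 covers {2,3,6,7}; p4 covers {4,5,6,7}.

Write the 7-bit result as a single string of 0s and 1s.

0101010

Place data at non-parity positions: p1 p2 0 p4 0 1 0
p1 (pos 1,3,5,7): XOR of data positions = 0⊕0⊕0 = 0
p2 (pos 2,3,6,7): XOR of data positions = 0⊕1⊕0 = 1
p4 (pos 4,5,6,7): XOR of data positions = 0⊕1⊕0 = 1
Codeword: 0101010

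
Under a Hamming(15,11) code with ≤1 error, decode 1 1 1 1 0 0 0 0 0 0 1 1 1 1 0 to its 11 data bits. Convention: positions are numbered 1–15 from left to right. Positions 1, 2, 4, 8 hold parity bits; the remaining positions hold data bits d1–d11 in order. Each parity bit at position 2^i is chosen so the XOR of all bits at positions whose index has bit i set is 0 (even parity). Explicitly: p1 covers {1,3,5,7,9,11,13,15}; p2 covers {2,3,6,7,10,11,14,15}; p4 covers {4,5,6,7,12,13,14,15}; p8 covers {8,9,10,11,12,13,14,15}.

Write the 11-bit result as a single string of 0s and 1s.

s1 (pos 1,3,5,7,9,11,13,15): 1⊕1⊕0⊕0⊕0⊕1⊕1⊕0 = 0
s2 (pos 2,3,6,7,10,11,14,15): 1⊕1⊕0⊕0⊕0⊕1⊕1⊕0 = 0
s4 (pos 4,5,6,7,12,13,14,15): 1⊕0⊕0⊕0⊕1⊕1⊕1⊕0 = 0
s8 (pos 8,9,10,11,12,13,14,15): 0⊕0⊕0⊕1⊕1⊕1⊕1⊕0 = 0
Syndrome s8…s1 = 0000 → no error.
Read data bits from positions 3,5,6,7,9,10,11,12,13,14,15: 10000011110

10000011110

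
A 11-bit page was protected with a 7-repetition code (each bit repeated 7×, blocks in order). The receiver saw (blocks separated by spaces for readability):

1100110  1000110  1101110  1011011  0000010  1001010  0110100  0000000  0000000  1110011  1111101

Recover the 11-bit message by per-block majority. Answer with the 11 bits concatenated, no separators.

Block 1 (1100110): 4 ones → 1
Block 2 (1000110): 3 ones → 0
Block 3 (1101110): 5 ones → 1
Block 4 (1011011): 5 ones → 1
Block 5 (0000010): 1 one → 0
Block 6 (1001010): 3 ones → 0
Block 7 (0110100): 3 ones → 0
Block 8 (0000000): 0 ones → 0
Block 9 (0000000): 0 ones → 0
Block 10 (1110011): 5 ones → 1
Block 11 (1111101): 6 ones → 1

10110000011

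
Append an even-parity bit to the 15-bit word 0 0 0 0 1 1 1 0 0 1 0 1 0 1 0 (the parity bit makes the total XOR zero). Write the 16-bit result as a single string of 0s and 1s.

0000111001010100

XOR of the 15 data bits: 0⊕0⊕0⊕0⊕1⊕1⊕1⊕0⊕0⊕1⊕0⊕1⊕0⊕1⊕0 = 0
Parity bit = 0 (so all 16 bits XOR to 0).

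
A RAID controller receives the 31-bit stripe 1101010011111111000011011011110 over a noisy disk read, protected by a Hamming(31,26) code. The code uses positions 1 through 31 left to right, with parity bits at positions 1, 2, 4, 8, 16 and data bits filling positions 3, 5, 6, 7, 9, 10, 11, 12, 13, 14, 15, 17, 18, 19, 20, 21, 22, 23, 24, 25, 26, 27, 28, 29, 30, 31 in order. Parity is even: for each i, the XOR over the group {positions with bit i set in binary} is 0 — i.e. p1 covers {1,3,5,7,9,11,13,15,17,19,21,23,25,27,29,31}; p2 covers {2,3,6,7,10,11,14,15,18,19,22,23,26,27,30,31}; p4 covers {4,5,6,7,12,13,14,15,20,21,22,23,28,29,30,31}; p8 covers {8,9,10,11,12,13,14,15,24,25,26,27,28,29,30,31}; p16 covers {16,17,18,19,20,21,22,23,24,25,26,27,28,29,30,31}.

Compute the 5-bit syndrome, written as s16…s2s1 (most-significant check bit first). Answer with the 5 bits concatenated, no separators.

s1 (pos 1,3,5,7,9,11,13,15,17,19,21,23,25,27,29,31): 1⊕0⊕0⊕0⊕1⊕1⊕1⊕1⊕0⊕0⊕1⊕0⊕1⊕1⊕1⊕0 = 1
s2 (pos 2,3,6,7,10,11,14,15,18,19,22,23,26,27,30,31): 1⊕0⊕1⊕0⊕1⊕1⊕1⊕1⊕0⊕0⊕1⊕0⊕0⊕1⊕1⊕0 = 1
s4 (pos 4,5,6,7,12,13,14,15,20,21,22,23,28,29,30,31): 1⊕0⊕1⊕0⊕1⊕1⊕1⊕1⊕0⊕1⊕1⊕0⊕1⊕1⊕1⊕0 = 1
s8 (pos 8,9,10,11,12,13,14,15,24,25,26,27,28,29,30,31): 0⊕1⊕1⊕1⊕1⊕1⊕1⊕1⊕1⊕1⊕0⊕1⊕1⊕1⊕1⊕0 = 1
s16 (pos 16,17,18,19,20,21,22,23,24,25,26,27,28,29,30,31): 1⊕0⊕0⊕0⊕0⊕1⊕1⊕0⊕1⊕1⊕0⊕1⊕1⊕1⊕1⊕0 = 1
Syndrome s16…s1 = 11111 → error at position 31.

11111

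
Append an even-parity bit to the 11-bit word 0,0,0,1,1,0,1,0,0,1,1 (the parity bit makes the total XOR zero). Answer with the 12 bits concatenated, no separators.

XOR of the 11 data bits: 0⊕0⊕0⊕1⊕1⊕0⊕1⊕0⊕0⊕1⊕1 = 1
Parity bit = 1 (so all 12 bits XOR to 0).

000110100111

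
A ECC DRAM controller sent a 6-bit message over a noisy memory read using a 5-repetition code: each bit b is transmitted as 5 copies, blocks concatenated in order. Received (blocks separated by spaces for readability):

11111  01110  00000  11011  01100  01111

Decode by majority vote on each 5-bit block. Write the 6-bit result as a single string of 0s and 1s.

110101

Block 1 (11111): 5 ones → 1
Block 2 (01110): 3 ones → 1
Block 3 (00000): 0 ones → 0
Block 4 (11011): 4 ones → 1
Block 5 (01100): 2 ones → 0
Block 6 (01111): 4 ones → 1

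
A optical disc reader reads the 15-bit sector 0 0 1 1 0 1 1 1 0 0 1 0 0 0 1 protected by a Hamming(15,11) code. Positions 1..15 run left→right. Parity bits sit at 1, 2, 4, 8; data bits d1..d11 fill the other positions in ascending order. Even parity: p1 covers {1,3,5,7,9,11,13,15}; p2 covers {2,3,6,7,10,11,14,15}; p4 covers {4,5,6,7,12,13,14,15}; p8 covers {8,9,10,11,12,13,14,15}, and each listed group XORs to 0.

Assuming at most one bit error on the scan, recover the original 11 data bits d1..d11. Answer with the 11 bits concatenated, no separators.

s1 (pos 1,3,5,7,9,11,13,15): 0⊕1⊕0⊕1⊕0⊕1⊕0⊕1 = 0
s2 (pos 2,3,6,7,10,11,14,15): 0⊕1⊕1⊕1⊕0⊕1⊕0⊕1 = 1
s4 (pos 4,5,6,7,12,13,14,15): 1⊕0⊕1⊕1⊕0⊕0⊕0⊕1 = 0
s8 (pos 8,9,10,11,12,13,14,15): 1⊕0⊕0⊕1⊕0⊕0⊕0⊕1 = 1
Syndrome s8…s1 = 1010 → error at position 10.
Flip position 10: 001101110010001 → 001101110110001
Read data bits from positions 3,5,6,7,9,10,11,12,13,14,15: 10110110001

10110110001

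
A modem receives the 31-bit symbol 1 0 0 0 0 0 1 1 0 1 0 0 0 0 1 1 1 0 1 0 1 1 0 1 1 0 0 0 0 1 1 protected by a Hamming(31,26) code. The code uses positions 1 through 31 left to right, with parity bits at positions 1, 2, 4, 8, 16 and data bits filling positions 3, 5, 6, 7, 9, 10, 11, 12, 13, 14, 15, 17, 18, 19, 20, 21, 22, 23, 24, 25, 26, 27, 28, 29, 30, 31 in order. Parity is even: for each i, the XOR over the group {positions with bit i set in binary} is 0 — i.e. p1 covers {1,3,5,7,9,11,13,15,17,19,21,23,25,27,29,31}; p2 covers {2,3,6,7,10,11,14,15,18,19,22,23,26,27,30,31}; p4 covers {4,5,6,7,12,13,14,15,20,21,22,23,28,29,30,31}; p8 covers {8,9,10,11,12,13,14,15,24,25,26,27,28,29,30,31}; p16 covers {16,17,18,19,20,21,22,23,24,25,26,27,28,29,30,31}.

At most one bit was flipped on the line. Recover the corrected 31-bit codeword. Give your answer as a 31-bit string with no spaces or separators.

s1 (pos 1,3,5,7,9,11,13,15,17,19,21,23,25,27,29,31): 1⊕0⊕0⊕1⊕0⊕0⊕0⊕1⊕1⊕1⊕1⊕0⊕1⊕0⊕0⊕1 = 0
s2 (pos 2,3,6,7,10,11,14,15,18,19,22,23,26,27,30,31): 0⊕0⊕0⊕1⊕1⊕0⊕0⊕1⊕0⊕1⊕1⊕0⊕0⊕0⊕1⊕1 = 1
s4 (pos 4,5,6,7,12,13,14,15,20,21,22,23,28,29,30,31): 0⊕0⊕0⊕1⊕0⊕0⊕0⊕1⊕0⊕1⊕1⊕0⊕0⊕0⊕1⊕1 = 0
s8 (pos 8,9,10,11,12,13,14,15,24,25,26,27,28,29,30,31): 1⊕0⊕1⊕0⊕0⊕0⊕0⊕1⊕1⊕1⊕0⊕0⊕0⊕0⊕1⊕1 = 1
s16 (pos 16,17,18,19,20,21,22,23,24,25,26,27,28,29,30,31): 1⊕1⊕0⊕1⊕0⊕1⊕1⊕0⊕1⊕1⊕0⊕0⊕0⊕0⊕1⊕1 = 1
Syndrome s16…s1 = 11010 → error at position 26.
Flip position 26: 1000001101000011101011011000011 → 1000001101000011101011011100011

1000001101000011101011011100011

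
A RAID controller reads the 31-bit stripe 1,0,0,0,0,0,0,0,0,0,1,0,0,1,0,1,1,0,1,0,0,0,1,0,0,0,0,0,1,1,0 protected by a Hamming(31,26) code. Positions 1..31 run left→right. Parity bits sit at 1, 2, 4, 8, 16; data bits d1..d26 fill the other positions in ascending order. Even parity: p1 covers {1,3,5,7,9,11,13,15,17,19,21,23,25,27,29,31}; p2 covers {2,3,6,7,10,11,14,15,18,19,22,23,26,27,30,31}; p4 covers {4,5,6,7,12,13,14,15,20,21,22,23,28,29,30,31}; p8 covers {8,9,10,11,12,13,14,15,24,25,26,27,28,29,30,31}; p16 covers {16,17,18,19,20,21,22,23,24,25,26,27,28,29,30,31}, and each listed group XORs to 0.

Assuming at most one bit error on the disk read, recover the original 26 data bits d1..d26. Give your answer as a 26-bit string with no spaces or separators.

s1 (pos 1,3,5,7,9,11,13,15,17,19,21,23,25,27,29,31): 1⊕0⊕0⊕0⊕0⊕1⊕0⊕0⊕1⊕1⊕0⊕1⊕0⊕0⊕1⊕0 = 0
s2 (pos 2,3,6,7,10,11,14,15,18,19,22,23,26,27,30,31): 0⊕0⊕0⊕0⊕0⊕1⊕1⊕0⊕0⊕1⊕0⊕1⊕0⊕0⊕1⊕0 = 1
s4 (pos 4,5,6,7,12,13,14,15,20,21,22,23,28,29,30,31): 0⊕0⊕0⊕0⊕0⊕0⊕1⊕0⊕0⊕0⊕0⊕1⊕0⊕1⊕1⊕0 = 0
s8 (pos 8,9,10,11,12,13,14,15,24,25,26,27,28,29,30,31): 0⊕0⊕0⊕1⊕0⊕0⊕1⊕0⊕0⊕0⊕0⊕0⊕0⊕1⊕1⊕0 = 0
s16 (pos 16,17,18,19,20,21,22,23,24,25,26,27,28,29,30,31): 1⊕1⊕0⊕1⊕0⊕0⊕0⊕1⊕0⊕0⊕0⊕0⊕0⊕1⊕1⊕0 = 0
Syndrome s16…s1 = 00010 → error at position 2.
Flip position 2: 1000000000100101101000100000110 → 1100000000100101101000100000110
Read data bits from positions 3,5,6,7,9,10,11,12,13,14,15,17,18,19,20,21,22,23,24,25,26,27,28,29,30,31: 00000010010101000100000110

00000010010101000100000110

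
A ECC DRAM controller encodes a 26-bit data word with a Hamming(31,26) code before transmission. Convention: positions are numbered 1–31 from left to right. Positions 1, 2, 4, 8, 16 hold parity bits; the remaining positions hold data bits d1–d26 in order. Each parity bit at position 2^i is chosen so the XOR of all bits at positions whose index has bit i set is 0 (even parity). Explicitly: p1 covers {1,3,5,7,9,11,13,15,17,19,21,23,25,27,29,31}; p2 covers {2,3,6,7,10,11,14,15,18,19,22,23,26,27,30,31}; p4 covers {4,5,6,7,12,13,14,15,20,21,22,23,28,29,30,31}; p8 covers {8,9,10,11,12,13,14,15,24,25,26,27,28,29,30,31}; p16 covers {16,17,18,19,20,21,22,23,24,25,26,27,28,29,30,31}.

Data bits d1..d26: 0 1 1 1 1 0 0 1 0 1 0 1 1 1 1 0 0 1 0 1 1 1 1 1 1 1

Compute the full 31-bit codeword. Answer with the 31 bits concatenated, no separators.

Place data at non-parity positions: p1 p2 0 p4 1 1 1 p8 1 0 0 1 0 1 0 p16 1 1 1 1 0 0 1 0 1 1 1 1 1 1 1
p1 (pos 1,3,5,7,9,11,13,15,17,19,21,23,25,27,29,31): XOR of data positions = 0⊕1⊕1⊕1⊕0⊕0⊕0⊕1⊕1⊕0⊕1⊕1⊕1⊕1⊕1 = 0
p2 (pos 2,3,6,7,10,11,14,15,18,19,22,23,26,27,30,31): XOR of data positions = 0⊕1⊕1⊕0⊕0⊕1⊕0⊕1⊕1⊕0⊕1⊕1⊕1⊕1⊕1 = 0
p4 (pos 4,5,6,7,12,13,14,15,20,21,22,23,28,29,30,31): XOR of data positions = 1⊕1⊕1⊕1⊕0⊕1⊕0⊕1⊕0⊕0⊕1⊕1⊕1⊕1⊕1 = 1
p8 (pos 8,9,10,11,12,13,14,15,24,25,26,27,28,29,30,31): XOR of data positions = 1⊕0⊕0⊕1⊕0⊕1⊕0⊕0⊕1⊕1⊕1⊕1⊕1⊕1⊕1 = 0
p16 (pos 16,17,18,19,20,21,22,23,24,25,26,27,28,29,30,31): XOR of data positions = 1⊕1⊕1⊕1⊕0⊕0⊕1⊕0⊕1⊕1⊕1⊕1⊕1⊕1⊕1 = 0
Codeword: 0001111010010100111100101111111

0001111010010100111100101111111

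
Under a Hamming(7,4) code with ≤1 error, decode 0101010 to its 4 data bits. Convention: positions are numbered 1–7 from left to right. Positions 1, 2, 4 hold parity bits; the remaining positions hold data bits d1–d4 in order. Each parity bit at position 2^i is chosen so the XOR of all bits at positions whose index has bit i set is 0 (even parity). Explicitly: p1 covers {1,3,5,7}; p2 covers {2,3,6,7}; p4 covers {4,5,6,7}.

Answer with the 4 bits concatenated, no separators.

0010

s1 (pos 1,3,5,7): 0⊕0⊕0⊕0 = 0
s2 (pos 2,3,6,7): 1⊕0⊕1⊕0 = 0
s4 (pos 4,5,6,7): 1⊕0⊕1⊕0 = 0
Syndrome s4…s1 = 000 → no error.
Read data bits from positions 3,5,6,7: 0010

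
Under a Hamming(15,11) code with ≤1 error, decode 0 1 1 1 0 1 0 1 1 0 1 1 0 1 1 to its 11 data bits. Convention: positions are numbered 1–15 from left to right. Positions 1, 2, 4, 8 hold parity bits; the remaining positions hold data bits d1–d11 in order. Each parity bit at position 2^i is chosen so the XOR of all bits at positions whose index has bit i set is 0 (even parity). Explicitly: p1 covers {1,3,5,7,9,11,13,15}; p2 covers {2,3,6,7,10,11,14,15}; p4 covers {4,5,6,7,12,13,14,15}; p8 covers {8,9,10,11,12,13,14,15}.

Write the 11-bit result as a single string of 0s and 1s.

s1 (pos 1,3,5,7,9,11,13,15): 0⊕1⊕0⊕0⊕1⊕1⊕0⊕1 = 0
s2 (pos 2,3,6,7,10,11,14,15): 1⊕1⊕1⊕0⊕0⊕1⊕1⊕1 = 0
s4 (pos 4,5,6,7,12,13,14,15): 1⊕0⊕1⊕0⊕1⊕0⊕1⊕1 = 1
s8 (pos 8,9,10,11,12,13,14,15): 1⊕1⊕0⊕1⊕1⊕0⊕1⊕1 = 0
Syndrome s8…s1 = 0100 → error at position 4.
Flip position 4: 011101011011011 → 011001011011011
Read data bits from positions 3,5,6,7,9,10,11,12,13,14,15: 10101011011

10101011011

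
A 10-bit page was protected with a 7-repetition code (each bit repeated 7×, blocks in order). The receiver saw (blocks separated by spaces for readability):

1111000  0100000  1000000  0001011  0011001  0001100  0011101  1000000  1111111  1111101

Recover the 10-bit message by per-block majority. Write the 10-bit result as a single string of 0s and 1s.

1000001011

Block 1 (1111000): 4 ones → 1
Block 2 (0100000): 1 one → 0
Block 3 (1000000): 1 one → 0
Block 4 (0001011): 3 ones → 0
Block 5 (0011001): 3 ones → 0
Block 6 (0001100): 2 ones → 0
Block 7 (0011101): 4 ones → 1
Block 8 (1000000): 1 one → 0
Block 9 (1111111): 7 ones → 1
Block 10 (1111101): 6 ones → 1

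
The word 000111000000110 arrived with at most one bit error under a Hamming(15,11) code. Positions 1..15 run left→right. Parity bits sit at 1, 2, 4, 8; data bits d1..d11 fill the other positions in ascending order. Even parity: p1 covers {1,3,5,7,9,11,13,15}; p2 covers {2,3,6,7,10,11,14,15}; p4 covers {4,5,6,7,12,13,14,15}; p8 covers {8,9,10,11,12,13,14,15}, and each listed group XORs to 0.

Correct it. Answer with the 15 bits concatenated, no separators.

000011000000110

s1 (pos 1,3,5,7,9,11,13,15): 0⊕0⊕1⊕0⊕0⊕0⊕1⊕0 = 0
s2 (pos 2,3,6,7,10,11,14,15): 0⊕0⊕1⊕0⊕0⊕0⊕1⊕0 = 0
s4 (pos 4,5,6,7,12,13,14,15): 1⊕1⊕1⊕0⊕0⊕1⊕1⊕0 = 1
s8 (pos 8,9,10,11,12,13,14,15): 0⊕0⊕0⊕0⊕0⊕1⊕1⊕0 = 0
Syndrome s8…s1 = 0100 → error at position 4.
Flip position 4: 000111000000110 → 000011000000110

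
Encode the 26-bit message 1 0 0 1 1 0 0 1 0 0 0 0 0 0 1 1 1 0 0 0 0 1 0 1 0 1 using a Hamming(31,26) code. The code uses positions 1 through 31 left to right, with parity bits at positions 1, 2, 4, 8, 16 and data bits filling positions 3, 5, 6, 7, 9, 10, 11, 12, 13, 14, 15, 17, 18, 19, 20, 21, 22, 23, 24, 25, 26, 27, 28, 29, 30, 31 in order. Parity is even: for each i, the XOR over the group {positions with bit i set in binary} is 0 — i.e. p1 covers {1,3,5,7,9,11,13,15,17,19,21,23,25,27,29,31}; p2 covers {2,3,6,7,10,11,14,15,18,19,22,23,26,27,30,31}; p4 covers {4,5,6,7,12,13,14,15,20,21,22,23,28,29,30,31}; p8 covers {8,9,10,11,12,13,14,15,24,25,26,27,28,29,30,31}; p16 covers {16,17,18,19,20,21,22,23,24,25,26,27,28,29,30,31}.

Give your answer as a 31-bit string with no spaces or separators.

Place data at non-parity positions: p1 p2 1 p4 0 0 1 p8 1 0 0 1 0 0 0 p16 0 0 0 1 1 1 0 0 0 0 1 0 1 0 1
p1 (pos 1,3,5,7,9,11,13,15,17,19,21,23,25,27,29,31): XOR of data positions = 1⊕0⊕1⊕1⊕0⊕0⊕0⊕0⊕0⊕1⊕0⊕0⊕1⊕1⊕1 = 1
p2 (pos 2,3,6,7,10,11,14,15,18,19,22,23,26,27,30,31): XOR of data positions = 1⊕0⊕1⊕0⊕0⊕0⊕0⊕0⊕0⊕1⊕0⊕0⊕1⊕0⊕1 = 1
p4 (pos 4,5,6,7,12,13,14,15,20,21,22,23,28,29,30,31): XOR of data positions = 0⊕0⊕1⊕1⊕0⊕0⊕0⊕1⊕1⊕1⊕0⊕0⊕1⊕0⊕1 = 1
p8 (pos 8,9,10,11,12,13,14,15,24,25,26,27,28,29,30,31): XOR of data positions = 1⊕0⊕0⊕1⊕0⊕0⊕0⊕0⊕0⊕0⊕1⊕0⊕1⊕0⊕1 = 1
p16 (pos 16,17,18,19,20,21,22,23,24,25,26,27,28,29,30,31): XOR of data positions = 0⊕0⊕0⊕1⊕1⊕1⊕0⊕0⊕0⊕0⊕1⊕0⊕1⊕0⊕1 = 0
Codeword: 1111001110010000000111000010101

1111001110010000000111000010101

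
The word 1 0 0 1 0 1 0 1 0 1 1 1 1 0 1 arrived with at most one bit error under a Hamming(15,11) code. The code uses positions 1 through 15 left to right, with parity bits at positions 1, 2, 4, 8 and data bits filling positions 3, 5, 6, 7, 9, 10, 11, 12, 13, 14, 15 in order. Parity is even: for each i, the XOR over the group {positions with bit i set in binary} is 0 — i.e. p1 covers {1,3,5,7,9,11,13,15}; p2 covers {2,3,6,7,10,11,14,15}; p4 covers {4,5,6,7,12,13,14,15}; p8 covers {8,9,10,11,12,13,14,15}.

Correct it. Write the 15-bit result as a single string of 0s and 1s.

100001010111101

s1 (pos 1,3,5,7,9,11,13,15): 1⊕0⊕0⊕0⊕0⊕1⊕1⊕1 = 0
s2 (pos 2,3,6,7,10,11,14,15): 0⊕0⊕1⊕0⊕1⊕1⊕0⊕1 = 0
s4 (pos 4,5,6,7,12,13,14,15): 1⊕0⊕1⊕0⊕1⊕1⊕0⊕1 = 1
s8 (pos 8,9,10,11,12,13,14,15): 1⊕0⊕1⊕1⊕1⊕1⊕0⊕1 = 0
Syndrome s8…s1 = 0100 → error at position 4.
Flip position 4: 100101010111101 → 100001010111101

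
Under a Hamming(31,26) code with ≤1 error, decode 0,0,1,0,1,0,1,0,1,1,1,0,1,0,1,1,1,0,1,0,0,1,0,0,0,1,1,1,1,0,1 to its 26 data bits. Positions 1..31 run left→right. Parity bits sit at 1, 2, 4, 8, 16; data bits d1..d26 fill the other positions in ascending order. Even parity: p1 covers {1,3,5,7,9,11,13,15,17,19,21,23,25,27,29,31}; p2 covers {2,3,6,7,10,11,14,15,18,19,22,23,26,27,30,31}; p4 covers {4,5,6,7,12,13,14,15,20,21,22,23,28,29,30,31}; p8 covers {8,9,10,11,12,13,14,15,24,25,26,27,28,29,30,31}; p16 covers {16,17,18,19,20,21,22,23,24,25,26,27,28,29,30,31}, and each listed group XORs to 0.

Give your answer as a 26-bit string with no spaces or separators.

11011110101101001000111101

s1 (pos 1,3,5,7,9,11,13,15,17,19,21,23,25,27,29,31): 0⊕1⊕1⊕1⊕1⊕1⊕1⊕1⊕1⊕1⊕0⊕0⊕0⊕1⊕1⊕1 = 0
s2 (pos 2,3,6,7,10,11,14,15,18,19,22,23,26,27,30,31): 0⊕1⊕0⊕1⊕1⊕1⊕0⊕1⊕0⊕1⊕1⊕0⊕1⊕1⊕0⊕1 = 0
s4 (pos 4,5,6,7,12,13,14,15,20,21,22,23,28,29,30,31): 0⊕1⊕0⊕1⊕0⊕1⊕0⊕1⊕0⊕0⊕1⊕0⊕1⊕1⊕0⊕1 = 0
s8 (pos 8,9,10,11,12,13,14,15,24,25,26,27,28,29,30,31): 0⊕1⊕1⊕1⊕0⊕1⊕0⊕1⊕0⊕0⊕1⊕1⊕1⊕1⊕0⊕1 = 0
s16 (pos 16,17,18,19,20,21,22,23,24,25,26,27,28,29,30,31): 1⊕1⊕0⊕1⊕0⊕0⊕1⊕0⊕0⊕0⊕1⊕1⊕1⊕1⊕0⊕1 = 1
Syndrome s16…s1 = 10000 → error at position 16.
Flip position 16: 0010101011101011101001000111101 → 0010101011101010101001000111101
Read data bits from positions 3,5,6,7,9,10,11,12,13,14,15,17,18,19,20,21,22,23,24,25,26,27,28,29,30,31: 11011110101101001000111101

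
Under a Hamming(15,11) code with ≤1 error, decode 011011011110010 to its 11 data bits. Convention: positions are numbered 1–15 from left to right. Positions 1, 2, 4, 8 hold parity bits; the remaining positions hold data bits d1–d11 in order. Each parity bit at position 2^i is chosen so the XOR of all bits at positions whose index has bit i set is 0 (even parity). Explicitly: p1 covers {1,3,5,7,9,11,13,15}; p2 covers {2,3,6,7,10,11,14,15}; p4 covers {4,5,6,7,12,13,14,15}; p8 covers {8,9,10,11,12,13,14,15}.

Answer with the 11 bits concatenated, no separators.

s1 (pos 1,3,5,7,9,11,13,15): 0⊕1⊕1⊕0⊕1⊕1⊕0⊕0 = 0
s2 (pos 2,3,6,7,10,11,14,15): 1⊕1⊕1⊕0⊕1⊕1⊕1⊕0 = 0
s4 (pos 4,5,6,7,12,13,14,15): 0⊕1⊕1⊕0⊕0⊕0⊕1⊕0 = 1
s8 (pos 8,9,10,11,12,13,14,15): 1⊕1⊕1⊕1⊕0⊕0⊕1⊕0 = 1
Syndrome s8…s1 = 1100 → error at position 12.
Flip position 12: 011011011110010 → 011011011111010
Read data bits from positions 3,5,6,7,9,10,11,12,13,14,15: 11101111010

11101111010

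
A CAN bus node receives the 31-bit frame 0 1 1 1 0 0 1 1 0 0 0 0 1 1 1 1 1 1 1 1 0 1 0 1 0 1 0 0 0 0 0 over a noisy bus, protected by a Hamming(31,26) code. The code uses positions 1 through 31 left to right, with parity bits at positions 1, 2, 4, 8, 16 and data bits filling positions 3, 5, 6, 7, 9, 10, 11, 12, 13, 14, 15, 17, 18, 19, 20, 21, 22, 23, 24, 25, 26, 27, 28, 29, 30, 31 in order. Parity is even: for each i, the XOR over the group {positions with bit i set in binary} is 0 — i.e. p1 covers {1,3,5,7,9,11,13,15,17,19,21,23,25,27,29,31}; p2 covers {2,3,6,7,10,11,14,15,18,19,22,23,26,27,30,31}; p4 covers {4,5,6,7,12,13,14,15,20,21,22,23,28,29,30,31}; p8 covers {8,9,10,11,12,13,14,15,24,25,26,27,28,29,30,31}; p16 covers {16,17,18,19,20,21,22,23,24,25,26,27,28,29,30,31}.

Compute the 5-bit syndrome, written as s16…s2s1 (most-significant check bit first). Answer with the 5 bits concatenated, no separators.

s1 (pos 1,3,5,7,9,11,13,15,17,19,21,23,25,27,29,31): 0⊕1⊕0⊕1⊕0⊕0⊕1⊕1⊕1⊕1⊕0⊕0⊕0⊕0⊕0⊕0 = 0
s2 (pos 2,3,6,7,10,11,14,15,18,19,22,23,26,27,30,31): 1⊕1⊕0⊕1⊕0⊕0⊕1⊕1⊕1⊕1⊕1⊕0⊕1⊕0⊕0⊕0 = 1
s4 (pos 4,5,6,7,12,13,14,15,20,21,22,23,28,29,30,31): 1⊕0⊕0⊕1⊕0⊕1⊕1⊕1⊕1⊕0⊕1⊕0⊕0⊕0⊕0⊕0 = 1
s8 (pos 8,9,10,11,12,13,14,15,24,25,26,27,28,29,30,31): 1⊕0⊕0⊕0⊕0⊕1⊕1⊕1⊕1⊕0⊕1⊕0⊕0⊕0⊕0⊕0 = 0
s16 (pos 16,17,18,19,20,21,22,23,24,25,26,27,28,29,30,31): 1⊕1⊕1⊕1⊕1⊕0⊕1⊕0⊕1⊕0⊕1⊕0⊕0⊕0⊕0⊕0 = 0
Syndrome s16…s1 = 00110 → error at position 6.

00110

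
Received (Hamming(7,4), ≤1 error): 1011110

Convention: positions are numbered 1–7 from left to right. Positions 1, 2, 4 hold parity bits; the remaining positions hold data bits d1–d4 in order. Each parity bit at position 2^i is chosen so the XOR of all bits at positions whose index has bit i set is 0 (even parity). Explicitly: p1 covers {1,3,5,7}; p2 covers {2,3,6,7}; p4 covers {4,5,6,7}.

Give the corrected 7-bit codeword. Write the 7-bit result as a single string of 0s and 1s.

1011010

s1 (pos 1,3,5,7): 1⊕1⊕1⊕0 = 1
s2 (pos 2,3,6,7): 0⊕1⊕1⊕0 = 0
s4 (pos 4,5,6,7): 1⊕1⊕1⊕0 = 1
Syndrome s4…s1 = 101 → error at position 5.
Flip position 5: 1011110 → 1011010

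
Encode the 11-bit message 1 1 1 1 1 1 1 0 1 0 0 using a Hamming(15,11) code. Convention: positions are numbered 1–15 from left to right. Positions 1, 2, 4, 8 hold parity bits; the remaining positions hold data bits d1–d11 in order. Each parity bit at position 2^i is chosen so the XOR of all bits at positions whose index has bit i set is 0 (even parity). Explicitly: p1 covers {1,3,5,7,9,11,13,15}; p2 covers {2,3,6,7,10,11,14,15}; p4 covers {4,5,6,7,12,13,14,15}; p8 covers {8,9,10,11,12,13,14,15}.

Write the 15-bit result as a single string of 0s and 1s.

011011101110100

Place data at non-parity positions: p1 p2 1 p4 1 1 1 p8 1 1 1 0 1 0 0
p1 (pos 1,3,5,7,9,11,13,15): XOR of data positions = 1⊕1⊕1⊕1⊕1⊕1⊕0 = 0
p2 (pos 2,3,6,7,10,11,14,15): XOR of data positions = 1⊕1⊕1⊕1⊕1⊕0⊕0 = 1
p4 (pos 4,5,6,7,12,13,14,15): XOR of data positions = 1⊕1⊕1⊕0⊕1⊕0⊕0 = 0
p8 (pos 8,9,10,11,12,13,14,15): XOR of data positions = 1⊕1⊕1⊕0⊕1⊕0⊕0 = 0
Codeword: 011011101110100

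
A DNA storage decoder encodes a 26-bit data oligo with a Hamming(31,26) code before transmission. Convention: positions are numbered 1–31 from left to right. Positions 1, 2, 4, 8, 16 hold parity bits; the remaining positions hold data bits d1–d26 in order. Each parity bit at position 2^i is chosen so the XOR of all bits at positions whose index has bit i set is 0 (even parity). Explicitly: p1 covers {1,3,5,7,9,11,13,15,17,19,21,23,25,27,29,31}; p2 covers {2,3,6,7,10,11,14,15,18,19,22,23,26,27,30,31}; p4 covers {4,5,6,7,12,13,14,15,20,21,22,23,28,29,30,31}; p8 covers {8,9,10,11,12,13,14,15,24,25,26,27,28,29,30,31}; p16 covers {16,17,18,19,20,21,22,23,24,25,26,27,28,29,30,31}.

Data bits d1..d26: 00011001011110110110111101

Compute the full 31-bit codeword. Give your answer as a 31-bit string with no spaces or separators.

1000001010010111110110110111101

Place data at non-parity positions: p1 p2 0 p4 0 0 1 p8 1 0 0 1 0 1 1 p16 1 1 0 1 1 0 1 1 0 1 1 1 1 0 1
p1 (pos 1,3,5,7,9,11,13,15,17,19,21,23,25,27,29,31): XOR of data positions = 0⊕0⊕1⊕1⊕0⊕0⊕1⊕1⊕0⊕1⊕1⊕0⊕1⊕1⊕1 = 1
p2 (pos 2,3,6,7,10,11,14,15,18,19,22,23,26,27,30,31): XOR of data positions = 0⊕0⊕1⊕0⊕0⊕1⊕1⊕1⊕0⊕0⊕1⊕1⊕1⊕0⊕1 = 0
p4 (pos 4,5,6,7,12,13,14,15,20,21,22,23,28,29,30,31): XOR of data positions = 0⊕0⊕1⊕1⊕0⊕1⊕1⊕1⊕1⊕0⊕1⊕1⊕1⊕0⊕1 = 0
p8 (pos 8,9,10,11,12,13,14,15,24,25,26,27,28,29,30,31): XOR of data positions = 1⊕0⊕0⊕1⊕0⊕1⊕1⊕1⊕0⊕1⊕1⊕1⊕1⊕0⊕1 = 0
p16 (pos 16,17,18,19,20,21,22,23,24,25,26,27,28,29,30,31): XOR of data positions = 1⊕1⊕0⊕1⊕1⊕0⊕1⊕1⊕0⊕1⊕1⊕1⊕1⊕0⊕1 = 1
Codeword: 1000001010010111110110110111101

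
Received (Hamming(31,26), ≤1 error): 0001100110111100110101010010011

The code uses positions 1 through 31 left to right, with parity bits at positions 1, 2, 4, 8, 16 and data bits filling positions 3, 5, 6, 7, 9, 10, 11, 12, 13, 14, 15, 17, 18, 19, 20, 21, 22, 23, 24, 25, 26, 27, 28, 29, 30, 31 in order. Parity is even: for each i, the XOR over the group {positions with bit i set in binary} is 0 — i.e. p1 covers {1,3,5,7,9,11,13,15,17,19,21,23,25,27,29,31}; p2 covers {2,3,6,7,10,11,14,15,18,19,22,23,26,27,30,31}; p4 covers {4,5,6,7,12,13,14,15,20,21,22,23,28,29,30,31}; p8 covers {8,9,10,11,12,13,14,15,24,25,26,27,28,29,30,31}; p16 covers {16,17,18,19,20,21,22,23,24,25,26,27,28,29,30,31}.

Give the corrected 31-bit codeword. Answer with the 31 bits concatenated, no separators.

s1 (pos 1,3,5,7,9,11,13,15,17,19,21,23,25,27,29,31): 0⊕0⊕1⊕0⊕1⊕1⊕1⊕0⊕1⊕0⊕0⊕0⊕0⊕1⊕0⊕1 = 1
s2 (pos 2,3,6,7,10,11,14,15,18,19,22,23,26,27,30,31): 0⊕0⊕0⊕0⊕0⊕1⊕1⊕0⊕1⊕0⊕1⊕0⊕0⊕1⊕1⊕1 = 1
s4 (pos 4,5,6,7,12,13,14,15,20,21,22,23,28,29,30,31): 1⊕1⊕0⊕0⊕1⊕1⊕1⊕0⊕1⊕0⊕1⊕0⊕0⊕0⊕1⊕1 = 1
s8 (pos 8,9,10,11,12,13,14,15,24,25,26,27,28,29,30,31): 1⊕1⊕0⊕1⊕1⊕1⊕1⊕0⊕1⊕0⊕0⊕1⊕0⊕0⊕1⊕1 = 0
s16 (pos 16,17,18,19,20,21,22,23,24,25,26,27,28,29,30,31): 0⊕1⊕1⊕0⊕1⊕0⊕1⊕0⊕1⊕0⊕0⊕1⊕0⊕0⊕1⊕1 = 0
Syndrome s16…s1 = 00111 → error at position 7.
Flip position 7: 0001100110111100110101010010011 → 0001101110111100110101010010011

0001101110111100110101010010011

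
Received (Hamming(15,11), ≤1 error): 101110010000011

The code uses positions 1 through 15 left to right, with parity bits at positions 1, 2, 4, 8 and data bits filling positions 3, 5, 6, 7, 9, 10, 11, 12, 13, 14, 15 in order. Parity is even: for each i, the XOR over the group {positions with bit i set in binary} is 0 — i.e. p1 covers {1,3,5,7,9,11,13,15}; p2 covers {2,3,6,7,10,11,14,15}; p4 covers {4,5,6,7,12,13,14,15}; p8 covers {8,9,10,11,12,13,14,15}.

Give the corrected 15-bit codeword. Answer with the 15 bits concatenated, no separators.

101110010100011

s1 (pos 1,3,5,7,9,11,13,15): 1⊕1⊕1⊕0⊕0⊕0⊕0⊕1 = 0
s2 (pos 2,3,6,7,10,11,14,15): 0⊕1⊕0⊕0⊕0⊕0⊕1⊕1 = 1
s4 (pos 4,5,6,7,12,13,14,15): 1⊕1⊕0⊕0⊕0⊕0⊕1⊕1 = 0
s8 (pos 8,9,10,11,12,13,14,15): 1⊕0⊕0⊕0⊕0⊕0⊕1⊕1 = 1
Syndrome s8…s1 = 1010 → error at position 10.
Flip position 10: 101110010000011 → 101110010100011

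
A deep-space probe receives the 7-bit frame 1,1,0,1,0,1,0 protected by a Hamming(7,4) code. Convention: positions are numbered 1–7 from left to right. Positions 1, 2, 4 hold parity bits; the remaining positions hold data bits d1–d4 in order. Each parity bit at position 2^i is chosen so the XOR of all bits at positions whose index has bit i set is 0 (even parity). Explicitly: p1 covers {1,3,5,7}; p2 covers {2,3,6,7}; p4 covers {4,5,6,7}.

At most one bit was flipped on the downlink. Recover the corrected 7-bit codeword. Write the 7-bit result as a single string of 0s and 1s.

s1 (pos 1,3,5,7): 1⊕0⊕0⊕0 = 1
s2 (pos 2,3,6,7): 1⊕0⊕1⊕0 = 0
s4 (pos 4,5,6,7): 1⊕0⊕1⊕0 = 0
Syndrome s4…s1 = 001 → error at position 1.
Flip position 1: 1101010 → 0101010

0101010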